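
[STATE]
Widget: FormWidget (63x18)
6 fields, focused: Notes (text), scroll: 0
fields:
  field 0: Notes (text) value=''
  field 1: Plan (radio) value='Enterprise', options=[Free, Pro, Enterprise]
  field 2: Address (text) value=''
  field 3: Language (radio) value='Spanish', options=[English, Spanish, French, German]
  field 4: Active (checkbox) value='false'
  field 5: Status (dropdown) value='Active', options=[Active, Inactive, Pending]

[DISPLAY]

> Notes:      [                                               ]
  Plan:       ( ) Free  ( ) Pro  (●) Enterprise                
  Address:    [                                               ]
  Language:   ( ) English  (●) Spanish  ( ) French  ( ) German 
  Active:     [ ]                                              
  Status:     [Active                                        ▼]
                                                               
                                                               
                                                               
                                                               
                                                               
                                                               
                                                               
                                                               
                                                               
                                                               
                                                               
                                                               


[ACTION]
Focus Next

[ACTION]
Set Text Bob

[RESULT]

  Notes:      [                                               ]
> Plan:       ( ) Free  ( ) Pro  (●) Enterprise                
  Address:    [                                               ]
  Language:   ( ) English  (●) Spanish  ( ) French  ( ) German 
  Active:     [ ]                                              
  Status:     [Active                                        ▼]
                                                               
                                                               
                                                               
                                                               
                                                               
                                                               
                                                               
                                                               
                                                               
                                                               
                                                               
                                                               


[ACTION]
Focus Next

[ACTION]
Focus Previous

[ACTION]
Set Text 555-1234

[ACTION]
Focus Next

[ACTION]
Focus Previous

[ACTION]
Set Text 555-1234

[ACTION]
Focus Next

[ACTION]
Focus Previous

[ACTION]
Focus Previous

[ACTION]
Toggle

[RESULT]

> Notes:      [                                               ]
  Plan:       ( ) Free  ( ) Pro  (●) Enterprise                
  Address:    [                                               ]
  Language:   ( ) English  (●) Spanish  ( ) French  ( ) German 
  Active:     [ ]                                              
  Status:     [Active                                        ▼]
                                                               
                                                               
                                                               
                                                               
                                                               
                                                               
                                                               
                                                               
                                                               
                                                               
                                                               
                                                               


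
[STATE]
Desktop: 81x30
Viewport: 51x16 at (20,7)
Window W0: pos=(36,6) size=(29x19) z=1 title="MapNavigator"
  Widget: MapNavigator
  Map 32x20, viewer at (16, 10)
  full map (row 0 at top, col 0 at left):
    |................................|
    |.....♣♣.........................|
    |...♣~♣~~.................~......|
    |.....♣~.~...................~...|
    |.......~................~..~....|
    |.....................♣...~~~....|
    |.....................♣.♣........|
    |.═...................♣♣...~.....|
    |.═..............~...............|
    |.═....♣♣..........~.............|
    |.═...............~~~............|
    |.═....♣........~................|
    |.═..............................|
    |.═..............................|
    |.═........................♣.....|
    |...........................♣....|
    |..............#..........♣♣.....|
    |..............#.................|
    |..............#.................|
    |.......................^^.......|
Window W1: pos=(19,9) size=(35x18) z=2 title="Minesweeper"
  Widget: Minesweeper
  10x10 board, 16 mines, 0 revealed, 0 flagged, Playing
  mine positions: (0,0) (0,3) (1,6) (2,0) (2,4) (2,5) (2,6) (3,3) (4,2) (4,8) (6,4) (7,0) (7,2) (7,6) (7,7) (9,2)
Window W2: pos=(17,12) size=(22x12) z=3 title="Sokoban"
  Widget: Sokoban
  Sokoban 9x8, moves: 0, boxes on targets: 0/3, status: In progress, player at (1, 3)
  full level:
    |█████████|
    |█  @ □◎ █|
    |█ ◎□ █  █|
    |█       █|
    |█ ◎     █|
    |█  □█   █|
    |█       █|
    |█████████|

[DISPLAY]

                ┃ MapNavigator              ┃      
                ┠───────────────────────────┨      
━━━━━━━━━━━━━━━━━━━━━━━━━━━━━━━━━┓........~.┃      
 Minesweeper                     ┃....~..~..┃      
─────────────────────────────────┨.♣...~~~..┃      
━━━━━━━━━━━━━━━━━━┓              ┃.♣.♣......┃      
okoban            ┃              ┃.♣♣...~...┃      
──────────────────┨              ┃..........┃      
███████           ┃              ┃..........┃      
 @ □◎ █           ┃              ┃..........┃      
◎□ █  █           ┃              ┃..........┃      
      █           ┃              ┃..........┃      
◎     █           ┃              ┃..........┃      
 □█   █           ┃              ┃......♣...┃      
      █           ┃              ┃.......♣..┃      
███████           ┃              ┃.....♣♣...┃      


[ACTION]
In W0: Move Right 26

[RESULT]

                ┃ MapNavigator              ┃      
                ┠───────────────────────────┨      
━━━━━━━━━━━━━━━━━━━━━━━━━━━━━━━━━┓          ┃      
 Minesweeper                     ┃          ┃      
─────────────────────────────────┨          ┃      
━━━━━━━━━━━━━━━━━━┓              ┃          ┃      
okoban            ┃              ┃          ┃      
──────────────────┨              ┃          ┃      
███████           ┃              ┃          ┃      
 @ □◎ █           ┃              ┃          ┃      
◎□ █  █           ┃              ┃          ┃      
      █           ┃              ┃          ┃      
◎     █           ┃              ┃          ┃      
 □█   █           ┃              ┃          ┃      
      █           ┃              ┃          ┃      
███████           ┃              ┃          ┃      


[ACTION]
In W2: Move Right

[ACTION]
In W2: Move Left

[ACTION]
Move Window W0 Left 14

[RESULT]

  ┃ MapNavigator              ┃                    
  ┠───────────────────────────┨                    
━━━━━━━━━━━━━━━━━━━━━━━━━━━━━━━━━┓                 
 Minesweeper                     ┃                 
─────────────────────────────────┨                 
━━━━━━━━━━━━━━━━━━┓              ┃                 
okoban            ┃              ┃                 
──────────────────┨              ┃                 
███████           ┃              ┃                 
 @ □◎ █           ┃              ┃                 
◎□ █  █           ┃              ┃                 
      █           ┃              ┃                 
◎     █           ┃              ┃                 
 □█   █           ┃              ┃                 
      █           ┃              ┃                 
███████           ┃              ┃                 


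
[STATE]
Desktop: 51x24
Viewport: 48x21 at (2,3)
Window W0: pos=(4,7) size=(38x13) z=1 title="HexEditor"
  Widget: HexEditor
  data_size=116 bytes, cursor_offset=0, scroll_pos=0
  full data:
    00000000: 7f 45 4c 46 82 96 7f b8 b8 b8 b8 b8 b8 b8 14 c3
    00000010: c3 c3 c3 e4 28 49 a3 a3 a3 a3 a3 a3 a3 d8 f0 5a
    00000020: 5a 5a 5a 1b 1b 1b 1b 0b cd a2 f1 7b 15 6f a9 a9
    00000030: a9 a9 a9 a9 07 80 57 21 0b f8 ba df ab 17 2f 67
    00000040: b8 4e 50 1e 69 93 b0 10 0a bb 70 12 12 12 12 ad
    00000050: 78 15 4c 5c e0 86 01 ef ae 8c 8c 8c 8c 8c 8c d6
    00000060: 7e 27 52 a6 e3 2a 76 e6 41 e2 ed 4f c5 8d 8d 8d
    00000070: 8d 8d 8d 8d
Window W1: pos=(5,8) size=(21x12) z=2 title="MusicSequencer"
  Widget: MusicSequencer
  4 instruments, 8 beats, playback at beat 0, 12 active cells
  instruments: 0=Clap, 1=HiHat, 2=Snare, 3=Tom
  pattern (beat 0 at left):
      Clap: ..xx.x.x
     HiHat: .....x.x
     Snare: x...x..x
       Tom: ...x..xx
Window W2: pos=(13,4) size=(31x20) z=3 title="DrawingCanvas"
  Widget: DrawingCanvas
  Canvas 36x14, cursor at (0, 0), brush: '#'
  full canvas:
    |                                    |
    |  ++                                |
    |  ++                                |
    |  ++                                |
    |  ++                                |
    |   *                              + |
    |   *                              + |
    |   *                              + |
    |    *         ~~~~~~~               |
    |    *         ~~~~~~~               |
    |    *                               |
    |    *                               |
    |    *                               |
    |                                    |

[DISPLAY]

                                                
           ┏━━━━━━━━━━━━━━━━━━━━━━━━━━━━━┓      
           ┃ DrawingCanvas               ┃      
           ┠─────────────────────────────┨      
  ┏━━━━━━━━┃+                            ┃      
  ┃┏━━━━━━━┃  ++                         ┃      
  ┠┃ MusicS┃  ++                         ┃      
  ┃┠───────┃  ++                         ┃      
  ┃┃      ▼┃  ++                         ┃      
  ┃┃  Clap·┃   *                         ┃      
  ┃┃ HiHat·┃   *                         ┃      
  ┃┃ Snare█┃   *                         ┃      
  ┃┃   Tom·┃    *         ~~~~~~~        ┃      
  ┃┃       ┃    *         ~~~~~~~        ┃      
  ┃┃       ┃    *                        ┃      
  ┃┃       ┃    *                        ┃      
  ┗┗━━━━━━━┃    *                        ┃      
           ┃                             ┃      
           ┃                             ┃      
           ┃                             ┃      
           ┗━━━━━━━━━━━━━━━━━━━━━━━━━━━━━┛      


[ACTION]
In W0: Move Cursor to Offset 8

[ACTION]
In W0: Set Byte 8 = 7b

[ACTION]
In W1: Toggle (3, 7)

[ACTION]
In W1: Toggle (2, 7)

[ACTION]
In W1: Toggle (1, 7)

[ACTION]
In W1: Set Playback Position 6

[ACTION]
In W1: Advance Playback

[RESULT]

                                                
           ┏━━━━━━━━━━━━━━━━━━━━━━━━━━━━━┓      
           ┃ DrawingCanvas               ┃      
           ┠─────────────────────────────┨      
  ┏━━━━━━━━┃+                            ┃      
  ┃┏━━━━━━━┃  ++                         ┃      
  ┠┃ MusicS┃  ++                         ┃      
  ┃┠───────┃  ++                         ┃      
  ┃┃      0┃  ++                         ┃      
  ┃┃  Clap·┃   *                         ┃      
  ┃┃ HiHat·┃   *                         ┃      
  ┃┃ Snare█┃   *                         ┃      
  ┃┃   Tom·┃    *         ~~~~~~~        ┃      
  ┃┃       ┃    *         ~~~~~~~        ┃      
  ┃┃       ┃    *                        ┃      
  ┃┃       ┃    *                        ┃      
  ┗┗━━━━━━━┃    *                        ┃      
           ┃                             ┃      
           ┃                             ┃      
           ┃                             ┃      
           ┗━━━━━━━━━━━━━━━━━━━━━━━━━━━━━┛      


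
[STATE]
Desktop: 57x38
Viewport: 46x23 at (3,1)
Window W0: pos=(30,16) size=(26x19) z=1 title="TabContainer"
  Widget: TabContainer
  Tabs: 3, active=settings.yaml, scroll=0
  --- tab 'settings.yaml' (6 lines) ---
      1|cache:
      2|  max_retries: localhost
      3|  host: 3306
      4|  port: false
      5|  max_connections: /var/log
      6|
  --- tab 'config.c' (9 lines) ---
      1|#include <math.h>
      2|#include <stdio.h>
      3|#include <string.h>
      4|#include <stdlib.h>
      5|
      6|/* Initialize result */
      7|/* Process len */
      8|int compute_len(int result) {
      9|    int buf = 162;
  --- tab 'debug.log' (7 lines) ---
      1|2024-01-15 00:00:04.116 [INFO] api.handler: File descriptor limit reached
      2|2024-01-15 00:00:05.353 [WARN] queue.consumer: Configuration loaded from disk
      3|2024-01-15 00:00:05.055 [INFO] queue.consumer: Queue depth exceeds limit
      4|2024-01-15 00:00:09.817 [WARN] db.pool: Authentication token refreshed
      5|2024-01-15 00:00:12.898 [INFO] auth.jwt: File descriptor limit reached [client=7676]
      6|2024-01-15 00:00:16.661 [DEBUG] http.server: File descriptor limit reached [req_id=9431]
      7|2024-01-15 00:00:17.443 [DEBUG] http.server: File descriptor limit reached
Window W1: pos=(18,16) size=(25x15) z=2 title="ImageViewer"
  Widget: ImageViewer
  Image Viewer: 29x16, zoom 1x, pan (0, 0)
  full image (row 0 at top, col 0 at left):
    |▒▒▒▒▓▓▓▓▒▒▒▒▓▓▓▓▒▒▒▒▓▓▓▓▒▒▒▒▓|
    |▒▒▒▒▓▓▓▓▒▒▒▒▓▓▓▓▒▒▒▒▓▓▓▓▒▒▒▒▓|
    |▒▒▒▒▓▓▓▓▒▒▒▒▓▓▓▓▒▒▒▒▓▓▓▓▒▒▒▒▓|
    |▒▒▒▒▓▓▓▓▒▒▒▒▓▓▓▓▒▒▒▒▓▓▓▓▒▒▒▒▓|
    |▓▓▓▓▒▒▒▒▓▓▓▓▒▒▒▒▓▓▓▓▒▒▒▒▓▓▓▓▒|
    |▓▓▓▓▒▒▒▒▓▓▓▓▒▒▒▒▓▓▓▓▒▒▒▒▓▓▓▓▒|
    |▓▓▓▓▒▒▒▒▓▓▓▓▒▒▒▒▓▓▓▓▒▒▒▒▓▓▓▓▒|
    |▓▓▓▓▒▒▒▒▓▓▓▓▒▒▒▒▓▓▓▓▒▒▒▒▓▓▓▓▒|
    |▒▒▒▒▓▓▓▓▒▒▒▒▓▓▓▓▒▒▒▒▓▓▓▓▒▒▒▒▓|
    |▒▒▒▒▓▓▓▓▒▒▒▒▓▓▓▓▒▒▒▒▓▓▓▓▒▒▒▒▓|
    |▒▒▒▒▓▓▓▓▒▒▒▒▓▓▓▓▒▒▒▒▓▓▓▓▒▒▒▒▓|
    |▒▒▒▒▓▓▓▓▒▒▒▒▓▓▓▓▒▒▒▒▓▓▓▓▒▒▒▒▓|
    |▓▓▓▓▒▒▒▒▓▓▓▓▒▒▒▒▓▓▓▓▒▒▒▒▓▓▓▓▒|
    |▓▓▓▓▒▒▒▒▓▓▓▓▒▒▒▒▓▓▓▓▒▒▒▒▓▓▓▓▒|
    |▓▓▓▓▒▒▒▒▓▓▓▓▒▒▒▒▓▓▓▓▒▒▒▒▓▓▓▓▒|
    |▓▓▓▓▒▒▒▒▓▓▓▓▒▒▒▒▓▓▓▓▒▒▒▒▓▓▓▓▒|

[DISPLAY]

                                              
                                              
                                              
                                              
                                              
                                              
                                              
                                              
                                              
                                              
                                              
                                              
                                              
                                              
                                              
               ┏━━━━━━━━━━━━━━━━━━━━━━━┓━━━━━━
               ┃ ImageViewer           ┃r     
               ┠───────────────────────┨──────
               ┃▒▒▒▒▓▓▓▓▒▒▒▒▓▓▓▓▒▒▒▒▓▓▓┃ml]│ c
               ┃▒▒▒▒▓▓▓▓▒▒▒▒▓▓▓▓▒▒▒▒▓▓▓┃──────
               ┃▒▒▒▒▓▓▓▓▒▒▒▒▓▓▓▓▒▒▒▒▓▓▓┃      
               ┃▒▒▒▒▓▓▓▓▒▒▒▒▓▓▓▓▒▒▒▒▓▓▓┃s: loc
               ┃▓▓▓▓▒▒▒▒▓▓▓▓▒▒▒▒▓▓▓▓▒▒▒┃      


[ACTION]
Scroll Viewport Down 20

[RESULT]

                                              
               ┏━━━━━━━━━━━━━━━━━━━━━━━┓━━━━━━
               ┃ ImageViewer           ┃r     
               ┠───────────────────────┨──────
               ┃▒▒▒▒▓▓▓▓▒▒▒▒▓▓▓▓▒▒▒▒▓▓▓┃ml]│ c
               ┃▒▒▒▒▓▓▓▓▒▒▒▒▓▓▓▓▒▒▒▒▓▓▓┃──────
               ┃▒▒▒▒▓▓▓▓▒▒▒▒▓▓▓▓▒▒▒▒▓▓▓┃      
               ┃▒▒▒▒▓▓▓▓▒▒▒▒▓▓▓▓▒▒▒▒▓▓▓┃s: loc
               ┃▓▓▓▓▒▒▒▒▓▓▓▓▒▒▒▒▓▓▓▓▒▒▒┃      
               ┃▓▓▓▓▒▒▒▒▓▓▓▓▒▒▒▒▓▓▓▓▒▒▒┃e     
               ┃▓▓▓▓▒▒▒▒▓▓▓▓▒▒▒▒▓▓▓▓▒▒▒┃tions:
               ┃▓▓▓▓▒▒▒▒▓▓▓▓▒▒▒▒▓▓▓▓▒▒▒┃      
               ┃▒▒▒▒▓▓▓▓▒▒▒▒▓▓▓▓▒▒▒▒▓▓▓┃      
               ┃▒▒▒▒▓▓▓▓▒▒▒▒▓▓▓▓▒▒▒▒▓▓▓┃      
               ┃▒▒▒▒▓▓▓▓▒▒▒▒▓▓▓▓▒▒▒▒▓▓▓┃      
               ┗━━━━━━━━━━━━━━━━━━━━━━━┛      
                           ┃                  
                           ┃                  
                           ┃                  
                           ┗━━━━━━━━━━━━━━━━━━
                                              
                                              
                                              


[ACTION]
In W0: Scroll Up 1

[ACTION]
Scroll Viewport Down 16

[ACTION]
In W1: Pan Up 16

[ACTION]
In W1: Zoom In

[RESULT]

                                              
               ┏━━━━━━━━━━━━━━━━━━━━━━━┓━━━━━━
               ┃ ImageViewer           ┃r     
               ┠───────────────────────┨──────
               ┃▒▒▒▒▒▒▒▒▓▓▓▓▓▓▓▓▒▒▒▒▒▒▒┃ml]│ c
               ┃▒▒▒▒▒▒▒▒▓▓▓▓▓▓▓▓▒▒▒▒▒▒▒┃──────
               ┃▒▒▒▒▒▒▒▒▓▓▓▓▓▓▓▓▒▒▒▒▒▒▒┃      
               ┃▒▒▒▒▒▒▒▒▓▓▓▓▓▓▓▓▒▒▒▒▒▒▒┃s: loc
               ┃▒▒▒▒▒▒▒▒▓▓▓▓▓▓▓▓▒▒▒▒▒▒▒┃      
               ┃▒▒▒▒▒▒▒▒▓▓▓▓▓▓▓▓▒▒▒▒▒▒▒┃e     
               ┃▒▒▒▒▒▒▒▒▓▓▓▓▓▓▓▓▒▒▒▒▒▒▒┃tions:
               ┃▒▒▒▒▒▒▒▒▓▓▓▓▓▓▓▓▒▒▒▒▒▒▒┃      
               ┃▓▓▓▓▓▓▓▓▒▒▒▒▒▒▒▒▓▓▓▓▓▓▓┃      
               ┃▓▓▓▓▓▓▓▓▒▒▒▒▒▒▒▒▓▓▓▓▓▓▓┃      
               ┃▓▓▓▓▓▓▓▓▒▒▒▒▒▒▒▒▓▓▓▓▓▓▓┃      
               ┗━━━━━━━━━━━━━━━━━━━━━━━┛      
                           ┃                  
                           ┃                  
                           ┃                  
                           ┗━━━━━━━━━━━━━━━━━━
                                              
                                              
                                              


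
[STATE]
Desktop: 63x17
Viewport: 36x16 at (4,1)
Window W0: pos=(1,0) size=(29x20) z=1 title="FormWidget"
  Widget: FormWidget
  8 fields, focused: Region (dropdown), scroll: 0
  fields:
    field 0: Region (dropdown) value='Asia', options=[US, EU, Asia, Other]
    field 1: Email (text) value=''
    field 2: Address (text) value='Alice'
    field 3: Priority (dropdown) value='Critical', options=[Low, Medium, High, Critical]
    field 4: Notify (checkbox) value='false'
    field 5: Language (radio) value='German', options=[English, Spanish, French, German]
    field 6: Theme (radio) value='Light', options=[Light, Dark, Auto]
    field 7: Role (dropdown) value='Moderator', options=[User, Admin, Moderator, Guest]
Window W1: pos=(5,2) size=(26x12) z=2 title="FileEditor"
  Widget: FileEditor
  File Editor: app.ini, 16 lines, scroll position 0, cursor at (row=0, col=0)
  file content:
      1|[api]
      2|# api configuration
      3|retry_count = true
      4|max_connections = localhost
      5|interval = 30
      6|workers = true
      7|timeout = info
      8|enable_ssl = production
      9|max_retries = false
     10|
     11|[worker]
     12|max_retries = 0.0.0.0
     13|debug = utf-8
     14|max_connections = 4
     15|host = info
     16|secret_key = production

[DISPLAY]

ormWidget                ┃          
─┏━━━━━━━━━━━━━━━━━━━━━━━━┓         
R┃ FileEditor             ┃         
E┠────────────────────────┨         
A┃█api]                  ▲┃         
P┃# api configuration    █┃         
N┃retry_count = true     ░┃         
L┃max_connections = local░┃         
T┃interval = 30          ░┃         
R┃workers = true         ░┃         
 ┃timeout = info         ░┃         
 ┃enable_ssl = production▼┃         
 ┗━━━━━━━━━━━━━━━━━━━━━━━━┛         
                         ┃          
                         ┃          
                         ┃          


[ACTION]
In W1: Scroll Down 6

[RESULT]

ormWidget                ┃          
─┏━━━━━━━━━━━━━━━━━━━━━━━━┓         
R┃ FileEditor             ┃         
E┠────────────────────────┨         
A┃timeout = info         ▲┃         
P┃enable_ssl = production░┃         
N┃max_retries = false    ░┃         
L┃                       ░┃         
T┃[worker]               ░┃         
R┃max_retries = 0.0.0.0  █┃         
 ┃debug = utf-8          ░┃         
 ┃max_connections = 4    ▼┃         
 ┗━━━━━━━━━━━━━━━━━━━━━━━━┛         
                         ┃          
                         ┃          
                         ┃          


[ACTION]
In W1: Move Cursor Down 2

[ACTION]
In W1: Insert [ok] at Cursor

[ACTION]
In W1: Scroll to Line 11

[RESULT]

ormWidget                ┃          
─┏━━━━━━━━━━━━━━━━━━━━━━━━┓         
R┃ FileEditor             ┃         
E┠────────────────────────┨         
A┃max_retries = false    ▲┃         
P┃                       ░┃         
N┃[worker]               ░┃         
L┃max_retries = 0.0.0.0  ░┃         
T┃debug = utf-8          ░┃         
R┃max_connections = 4    ░┃         
 ┃host = info            █┃         
 ┃secret_key = production▼┃         
 ┗━━━━━━━━━━━━━━━━━━━━━━━━┛         
                         ┃          
                         ┃          
                         ┃          


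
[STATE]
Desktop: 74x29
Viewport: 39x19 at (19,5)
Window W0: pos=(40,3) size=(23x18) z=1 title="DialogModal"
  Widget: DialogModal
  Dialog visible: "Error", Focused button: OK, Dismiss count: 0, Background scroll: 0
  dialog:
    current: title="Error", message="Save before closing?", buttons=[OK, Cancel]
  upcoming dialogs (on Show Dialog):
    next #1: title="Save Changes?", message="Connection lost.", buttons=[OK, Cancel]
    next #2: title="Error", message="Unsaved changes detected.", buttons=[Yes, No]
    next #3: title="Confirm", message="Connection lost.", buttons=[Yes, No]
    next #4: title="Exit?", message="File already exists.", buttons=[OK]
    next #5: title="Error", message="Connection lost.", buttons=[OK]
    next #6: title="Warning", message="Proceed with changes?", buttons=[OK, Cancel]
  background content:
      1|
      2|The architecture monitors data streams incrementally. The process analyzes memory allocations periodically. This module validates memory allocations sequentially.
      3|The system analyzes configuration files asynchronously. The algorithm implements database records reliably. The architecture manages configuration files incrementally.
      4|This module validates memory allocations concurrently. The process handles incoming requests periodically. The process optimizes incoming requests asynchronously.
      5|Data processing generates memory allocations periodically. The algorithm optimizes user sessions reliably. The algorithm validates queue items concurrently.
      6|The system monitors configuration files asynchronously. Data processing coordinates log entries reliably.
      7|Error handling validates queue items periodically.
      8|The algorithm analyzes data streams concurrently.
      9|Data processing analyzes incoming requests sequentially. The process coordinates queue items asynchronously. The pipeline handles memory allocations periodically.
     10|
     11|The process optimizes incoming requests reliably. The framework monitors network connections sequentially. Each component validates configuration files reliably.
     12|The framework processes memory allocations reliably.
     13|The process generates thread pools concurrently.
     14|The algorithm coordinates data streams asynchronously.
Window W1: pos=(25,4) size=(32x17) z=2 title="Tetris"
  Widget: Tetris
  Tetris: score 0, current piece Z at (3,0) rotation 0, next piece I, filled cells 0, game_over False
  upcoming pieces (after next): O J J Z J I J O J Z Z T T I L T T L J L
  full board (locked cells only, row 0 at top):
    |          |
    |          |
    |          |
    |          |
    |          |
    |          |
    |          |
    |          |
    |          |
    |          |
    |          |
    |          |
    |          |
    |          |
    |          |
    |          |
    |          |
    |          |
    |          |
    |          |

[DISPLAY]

      ┃ Tetris                       ┃─
      ┠──────────────────────────────┨ 
      ┃          │Next:              ┃ 
      ┃          │████               ┃z
      ┃          │                   ┃d
      ┃          │                   ┃─
      ┃          │                   ┃ 
      ┃          │                   ┃l
      ┃          │Score:             ┃ 
      ┃          │0                  ┃─
      ┃          │                   ┃ 
      ┃          │                   ┃m
      ┃          │                   ┃o
      ┃          │                   ┃r
      ┃          │                   ┃o
      ┗━━━━━━━━━━━━━━━━━━━━━━━━━━━━━━┛━
                                       
                                       
                                       


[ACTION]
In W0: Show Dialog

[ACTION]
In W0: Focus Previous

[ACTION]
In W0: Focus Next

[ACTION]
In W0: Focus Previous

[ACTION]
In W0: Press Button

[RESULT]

      ┃ Tetris                       ┃─
      ┠──────────────────────────────┨ 
      ┃          │Next:              ┃ 
      ┃          │████               ┃z
      ┃          │                   ┃d
      ┃          │                   ┃g
      ┃          │                   ┃o
      ┃          │                   ┃a
      ┃          │Score:             ┃a
      ┃          │0                  ┃a
      ┃          │                   ┃ 
      ┃          │                   ┃m
      ┃          │                   ┃o
      ┃          │                   ┃r
      ┃          │                   ┃o
      ┗━━━━━━━━━━━━━━━━━━━━━━━━━━━━━━┛━
                                       
                                       
                                       


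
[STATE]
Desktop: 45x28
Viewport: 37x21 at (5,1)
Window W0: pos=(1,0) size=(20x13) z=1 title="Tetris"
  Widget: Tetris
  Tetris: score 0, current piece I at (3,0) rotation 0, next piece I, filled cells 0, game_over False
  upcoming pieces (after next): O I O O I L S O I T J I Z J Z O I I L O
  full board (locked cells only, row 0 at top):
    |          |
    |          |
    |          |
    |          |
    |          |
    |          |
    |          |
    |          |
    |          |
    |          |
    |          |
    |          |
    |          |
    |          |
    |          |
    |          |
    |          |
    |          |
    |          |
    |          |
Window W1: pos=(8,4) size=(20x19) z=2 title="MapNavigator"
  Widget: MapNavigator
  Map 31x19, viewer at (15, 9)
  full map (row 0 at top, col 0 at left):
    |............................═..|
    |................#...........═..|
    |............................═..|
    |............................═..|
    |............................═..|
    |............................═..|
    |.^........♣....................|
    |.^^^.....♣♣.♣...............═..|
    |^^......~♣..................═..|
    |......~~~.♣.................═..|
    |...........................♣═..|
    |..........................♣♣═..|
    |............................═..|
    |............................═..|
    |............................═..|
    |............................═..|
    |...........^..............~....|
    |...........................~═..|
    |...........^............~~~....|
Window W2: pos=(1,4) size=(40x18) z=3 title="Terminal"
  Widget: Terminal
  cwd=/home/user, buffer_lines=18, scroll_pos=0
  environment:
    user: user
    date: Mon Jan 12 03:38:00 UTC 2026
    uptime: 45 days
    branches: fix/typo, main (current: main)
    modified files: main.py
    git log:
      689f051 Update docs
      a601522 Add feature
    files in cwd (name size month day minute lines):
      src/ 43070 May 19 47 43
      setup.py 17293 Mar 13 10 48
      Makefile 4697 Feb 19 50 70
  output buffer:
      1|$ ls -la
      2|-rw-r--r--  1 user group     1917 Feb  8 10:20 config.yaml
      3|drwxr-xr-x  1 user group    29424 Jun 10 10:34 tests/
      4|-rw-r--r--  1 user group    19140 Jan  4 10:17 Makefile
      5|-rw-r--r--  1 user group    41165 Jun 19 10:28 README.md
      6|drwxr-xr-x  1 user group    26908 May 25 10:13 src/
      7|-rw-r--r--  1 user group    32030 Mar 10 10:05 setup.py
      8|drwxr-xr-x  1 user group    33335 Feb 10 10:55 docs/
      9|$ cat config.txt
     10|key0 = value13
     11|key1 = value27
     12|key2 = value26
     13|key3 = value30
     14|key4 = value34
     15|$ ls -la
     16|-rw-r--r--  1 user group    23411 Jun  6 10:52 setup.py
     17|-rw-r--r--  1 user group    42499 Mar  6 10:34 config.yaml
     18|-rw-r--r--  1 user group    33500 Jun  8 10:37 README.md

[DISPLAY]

tris           ┃                     
───────────────┨                     
               ┃                     
━━━━━━━━━━━━━━━━━━━━━━━━━━━━━━━━━━━┓ 
rminal                             ┃ 
───────────────────────────────────┨ 
s -la                              ┃ 
-r--r--  1 user group     1917 Feb ┃ 
xr-xr-x  1 user group    29424 Jun ┃ 
-r--r--  1 user group    19140 Jan ┃ 
-r--r--  1 user group    41165 Jun ┃ 
xr-xr-x  1 user group    26908 May ┃ 
-r--r--  1 user group    32030 Mar ┃ 
xr-xr-x  1 user group    33335 Feb ┃ 
at config.txt                      ┃ 
0 = value13                        ┃ 
1 = value27                        ┃ 
2 = value26                        ┃ 
3 = value30                        ┃ 
4 = value34                        ┃ 
━━━━━━━━━━━━━━━━━━━━━━━━━━━━━━━━━━━┛ 


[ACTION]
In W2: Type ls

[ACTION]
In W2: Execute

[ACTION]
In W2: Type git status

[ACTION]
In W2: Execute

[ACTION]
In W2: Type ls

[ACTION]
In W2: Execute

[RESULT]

tris           ┃                     
───────────────┨                     
               ┃                     
━━━━━━━━━━━━━━━━━━━━━━━━━━━━━━━━━━━┓ 
rminal                             ┃ 
───────────────────────────────────┨ 
s -la                              ┃ 
-r--r--  1 user group    23411 Jun ┃ 
-r--r--  1 user group    42499 Mar ┃ 
-r--r--  1 user group    33500 Jun ┃ 
s                                  ┃ 
/  setup.py  Makefile              ┃ 
it status                          ┃ 
branch main                        ┃ 
nges not staged for commit:        ┃ 
                                   ┃ 
     modified:   main.py           ┃ 
s                                  ┃ 
/  setup.py  Makefile              ┃ 
                                   ┃ 
━━━━━━━━━━━━━━━━━━━━━━━━━━━━━━━━━━━┛ 


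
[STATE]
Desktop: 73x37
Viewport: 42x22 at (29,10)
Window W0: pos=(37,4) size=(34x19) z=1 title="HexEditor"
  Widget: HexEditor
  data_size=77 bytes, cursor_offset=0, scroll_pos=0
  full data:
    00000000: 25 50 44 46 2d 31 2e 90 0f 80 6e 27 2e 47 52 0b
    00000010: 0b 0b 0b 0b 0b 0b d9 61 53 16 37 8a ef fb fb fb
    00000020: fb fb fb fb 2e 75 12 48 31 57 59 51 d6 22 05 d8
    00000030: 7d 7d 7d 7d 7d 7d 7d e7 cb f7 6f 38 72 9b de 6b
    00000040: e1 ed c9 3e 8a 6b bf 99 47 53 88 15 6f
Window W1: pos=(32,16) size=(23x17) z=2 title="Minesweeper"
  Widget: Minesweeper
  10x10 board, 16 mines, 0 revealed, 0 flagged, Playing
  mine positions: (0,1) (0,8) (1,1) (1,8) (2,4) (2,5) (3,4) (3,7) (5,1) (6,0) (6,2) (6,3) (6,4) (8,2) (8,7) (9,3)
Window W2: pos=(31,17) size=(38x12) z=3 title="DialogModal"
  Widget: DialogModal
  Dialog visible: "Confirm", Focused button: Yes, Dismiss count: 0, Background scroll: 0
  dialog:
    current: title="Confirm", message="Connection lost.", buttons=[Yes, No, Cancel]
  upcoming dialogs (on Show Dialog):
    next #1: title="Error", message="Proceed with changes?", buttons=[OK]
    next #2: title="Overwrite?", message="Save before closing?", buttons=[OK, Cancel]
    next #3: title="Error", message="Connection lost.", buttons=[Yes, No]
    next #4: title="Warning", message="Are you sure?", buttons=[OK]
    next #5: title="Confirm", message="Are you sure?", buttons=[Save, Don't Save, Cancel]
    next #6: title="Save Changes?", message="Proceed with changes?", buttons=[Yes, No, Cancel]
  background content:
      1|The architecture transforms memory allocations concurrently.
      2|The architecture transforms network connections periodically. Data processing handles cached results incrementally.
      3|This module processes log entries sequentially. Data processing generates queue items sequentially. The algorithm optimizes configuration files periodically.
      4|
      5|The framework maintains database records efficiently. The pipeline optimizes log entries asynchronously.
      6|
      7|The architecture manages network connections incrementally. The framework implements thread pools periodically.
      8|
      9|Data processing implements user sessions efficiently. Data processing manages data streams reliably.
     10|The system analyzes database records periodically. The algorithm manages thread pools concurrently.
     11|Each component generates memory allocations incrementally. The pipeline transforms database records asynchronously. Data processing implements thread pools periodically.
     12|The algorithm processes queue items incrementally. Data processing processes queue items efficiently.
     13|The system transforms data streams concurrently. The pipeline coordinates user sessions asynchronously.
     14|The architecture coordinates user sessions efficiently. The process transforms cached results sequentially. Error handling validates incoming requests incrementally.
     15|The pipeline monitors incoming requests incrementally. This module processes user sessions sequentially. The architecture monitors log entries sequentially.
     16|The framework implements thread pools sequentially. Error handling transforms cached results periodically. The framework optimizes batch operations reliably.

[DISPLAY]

        ┃00000030  7d 7d 7d 7d 7d 7d 7d e┃
        ┃00000040  e1 ed c9 3e 8a 6b bf 9┃
        ┃                                ┃
        ┃                                ┃
        ┃                                ┃
        ┃                                ┃
   ┏━━━━━━━━━━━━━━━━━━━━━┓               ┃
  ┏━━━━━━━━━━━━━━━━━━━━━━━━━━━━━━━━━━━━┓ ┃
  ┃ DialogModal                        ┃ ┃
  ┠────────────────────────────────────┨ ┃
  ┃The architecture transforms memory a┃ ┃
  ┃The ar┌─────────────────────┐etwork ┃ ┃
  ┃This m│       Confirm       │ries se┃━┛
  ┃      │   Connection lost.  │       ┃  
  ┃The fr│ [Yes]  No   Cancel  │ase rec┃  
  ┃      └─────────────────────┘       ┃  
  ┃The architecture manages network con┃  
  ┃                                    ┃  
  ┗━━━━━━━━━━━━━━━━━━━━━━━━━━━━━━━━━━━━┛  
   ┃                     ┃                
   ┃                     ┃                
   ┃                     ┃                


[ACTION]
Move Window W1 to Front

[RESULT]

        ┃00000030  7d 7d 7d 7d 7d 7d 7d e┃
        ┃00000040  e1 ed c9 3e 8a 6b bf 9┃
        ┃                                ┃
        ┃                                ┃
        ┃                                ┃
        ┃                                ┃
   ┏━━━━━━━━━━━━━━━━━━━━━┓               ┃
  ┏┃ Minesweeper         ┃━━━━━━━━━━━━━┓ ┃
  ┃┠─────────────────────┨             ┃ ┃
  ┠┃■■■■■■■■■■           ┃─────────────┨ ┃
  ┃┃■■■■■■■■■■           ┃orms memory a┃ ┃
  ┃┃■■■■■■■■■■           ┃─────┐etwork ┃ ┃
  ┃┃■■■■■■■■■■           ┃     │ries se┃━┛
  ┃┃■■■■■■■■■■           ┃st.  │       ┃  
  ┃┃■■■■■■■■■■           ┃cel  │ase rec┃  
  ┃┃■■■■■■■■■■           ┃─────┘       ┃  
  ┃┃■■■■■■■■■■           ┃s network con┃  
  ┃┃■■■■■■■■■■           ┃             ┃  
  ┗┃■■■■■■■■■■           ┃━━━━━━━━━━━━━┛  
   ┃                     ┃                
   ┃                     ┃                
   ┃                     ┃                


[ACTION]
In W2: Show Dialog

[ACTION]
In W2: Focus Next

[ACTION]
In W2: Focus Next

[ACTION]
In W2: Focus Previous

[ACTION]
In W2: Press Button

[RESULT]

        ┃00000030  7d 7d 7d 7d 7d 7d 7d e┃
        ┃00000040  e1 ed c9 3e 8a 6b bf 9┃
        ┃                                ┃
        ┃                                ┃
        ┃                                ┃
        ┃                                ┃
   ┏━━━━━━━━━━━━━━━━━━━━━┓               ┃
  ┏┃ Minesweeper         ┃━━━━━━━━━━━━━┓ ┃
  ┃┠─────────────────────┨             ┃ ┃
  ┠┃■■■■■■■■■■           ┃─────────────┨ ┃
  ┃┃■■■■■■■■■■           ┃orms memory a┃ ┃
  ┃┃■■■■■■■■■■           ┃orms network ┃ ┃
  ┃┃■■■■■■■■■■           ┃og entries se┃━┛
  ┃┃■■■■■■■■■■           ┃             ┃  
  ┃┃■■■■■■■■■■           ┃ database rec┃  
  ┃┃■■■■■■■■■■           ┃             ┃  
  ┃┃■■■■■■■■■■           ┃s network con┃  
  ┃┃■■■■■■■■■■           ┃             ┃  
  ┗┃■■■■■■■■■■           ┃━━━━━━━━━━━━━┛  
   ┃                     ┃                
   ┃                     ┃                
   ┃                     ┃                
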